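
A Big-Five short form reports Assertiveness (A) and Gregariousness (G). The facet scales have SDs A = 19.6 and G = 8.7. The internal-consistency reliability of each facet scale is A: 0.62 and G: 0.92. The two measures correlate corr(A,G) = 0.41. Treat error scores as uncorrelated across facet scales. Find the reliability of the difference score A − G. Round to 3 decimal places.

Var(A−G) = 19.6² + 8.7² − 2·19.6·8.7·0.41 = 459.85 − 139.826 = 320.024.
Under uncorrelated errors the observed covariances equal the true-score covariances, so only the own-variance terms attenuate.
True-score variance = [19.6²·0.62 + 8.7²·0.92] − 139.826 = 307.814 − 139.826 = 167.988.
Reliability = 167.988 / 320.024 = 0.525.

0.525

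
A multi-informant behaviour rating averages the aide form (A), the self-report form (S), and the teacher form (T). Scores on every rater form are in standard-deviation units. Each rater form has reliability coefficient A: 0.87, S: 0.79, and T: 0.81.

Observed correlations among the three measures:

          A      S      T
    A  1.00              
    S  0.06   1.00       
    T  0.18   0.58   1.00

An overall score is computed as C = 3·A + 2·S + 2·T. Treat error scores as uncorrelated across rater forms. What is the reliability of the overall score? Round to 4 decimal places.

Var(C) = 3² + 2² + 2² + 2·[6·0.06 + 6·0.18 + 4·0.58] = 17 + 7.52 = 24.52.
With uncorrelated errors the cross-covariances are all true-score covariance, so they carry over unchanged; only the diagonal terms shrink to ρᵢσᵢ².
True-score variance = [3²·0.87 + 2²·0.79 + 2²·0.81] + 7.52 = 14.23 + 7.52 = 21.75.
Reliability = 21.75 / 24.52 = 0.8870.

0.8870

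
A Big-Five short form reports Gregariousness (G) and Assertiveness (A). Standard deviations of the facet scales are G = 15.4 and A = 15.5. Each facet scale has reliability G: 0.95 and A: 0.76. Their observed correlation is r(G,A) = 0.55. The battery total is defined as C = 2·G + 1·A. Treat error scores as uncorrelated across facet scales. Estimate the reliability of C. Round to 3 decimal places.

Var(C) = 2²·15.4² + 15.5² + 2·[2·15.4·15.5·0.55] = 1188.89 + 525.14 = 1714.03.
Under uncorrelated errors the observed covariances equal the true-score covariances, so only the own-variance terms attenuate.
True-score variance = [2²·15.4²·0.95 + 15.5²·0.76] + 525.14 = 1083.8 + 525.14 = 1608.94.
Reliability = 1608.94 / 1714.03 = 0.939.

0.939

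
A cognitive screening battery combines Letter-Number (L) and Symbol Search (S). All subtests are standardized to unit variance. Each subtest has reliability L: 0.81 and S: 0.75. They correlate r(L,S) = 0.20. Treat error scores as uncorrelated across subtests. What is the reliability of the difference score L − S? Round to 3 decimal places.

0.725

Var(L−S) = 1 + 1 − 2·0.20 = 2 − 0.4 = 1.6.
Because errors are independent across components, Cov(Tᵢ,Tⱼ) = Cov(Xᵢ,Xⱼ); the off-diagonal part of the true-score variance is the same as above.
True-score variance = [0.81 + 0.75] − 0.4 = 1.56 − 0.4 = 1.16.
Reliability = 1.16 / 1.6 = 0.725.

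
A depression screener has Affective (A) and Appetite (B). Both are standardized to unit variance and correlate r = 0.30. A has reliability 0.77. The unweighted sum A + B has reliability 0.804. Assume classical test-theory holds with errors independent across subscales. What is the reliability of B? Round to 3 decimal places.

0.720

Var(A+B) = 2 + 2·0.30 = 2.600.
True-score variance = ρ_A + ρ_B + 2·0.30, so 0.804 = (0.77 + ρ_B + 0.60) / 2.600.
ρ_B = 0.804·2.600 − 0.77 − 0.60 = 0.720.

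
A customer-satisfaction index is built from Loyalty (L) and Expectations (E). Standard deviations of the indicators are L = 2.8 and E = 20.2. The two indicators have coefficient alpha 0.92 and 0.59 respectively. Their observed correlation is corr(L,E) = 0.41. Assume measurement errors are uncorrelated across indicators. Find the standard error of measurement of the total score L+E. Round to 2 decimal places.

12.96

Var(total) = 415.88 + 46.3792 = 462.259.
True-score variance = 247.956 + 46.3792 = 294.336, so reliability = 0.6367.
Error variance = 462.259 − 294.336 = 167.924; SEM = √167.924 = 12.96.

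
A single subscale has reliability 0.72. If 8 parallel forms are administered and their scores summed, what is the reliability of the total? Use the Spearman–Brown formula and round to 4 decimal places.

ρ_k = kρ / (1 + (k−1)ρ) = 8·0.72 / (1 + 7·0.72) = 5.760 / 6.040 = 0.9536.

0.9536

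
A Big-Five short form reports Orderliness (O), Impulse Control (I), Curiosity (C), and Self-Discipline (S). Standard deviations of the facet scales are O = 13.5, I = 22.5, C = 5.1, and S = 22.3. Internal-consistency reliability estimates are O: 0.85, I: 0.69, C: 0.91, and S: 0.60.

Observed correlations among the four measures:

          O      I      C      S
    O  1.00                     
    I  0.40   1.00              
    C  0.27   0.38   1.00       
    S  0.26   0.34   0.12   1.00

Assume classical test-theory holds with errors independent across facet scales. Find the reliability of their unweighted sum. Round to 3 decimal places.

0.817

Var(O+I+C+S) = 13.5² + 22.5² + 5.1² + 22.3² + 2·[13.5·22.5·0.40 + 13.5·5.1·0.27 + 13.5·22.3·0.26 + 22.5·5.1·0.38 + 22.5·22.3·0.34 + 5.1·22.3·0.12] = 1211.8 + 892.42 = 2104.22.
Under uncorrelated errors the observed covariances equal the true-score covariances, so only the own-variance terms attenuate.
True-score variance = [13.5²·0.85 + 22.5²·0.69 + 5.1²·0.91 + 22.3²·0.60] + 892.42 = 826.268 + 892.42 = 1718.69.
Reliability = 1718.69 / 2104.22 = 0.817.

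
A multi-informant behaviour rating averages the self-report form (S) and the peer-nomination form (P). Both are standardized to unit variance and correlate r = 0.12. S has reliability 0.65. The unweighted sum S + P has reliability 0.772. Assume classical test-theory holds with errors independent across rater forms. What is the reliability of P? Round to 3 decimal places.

Var(S+P) = 2 + 2·0.12 = 2.240.
True-score variance = ρ_S + ρ_P + 2·0.12, so 0.772 = (0.65 + ρ_P + 0.24) / 2.240.
ρ_P = 0.772·2.240 − 0.65 − 0.24 = 0.839.

0.839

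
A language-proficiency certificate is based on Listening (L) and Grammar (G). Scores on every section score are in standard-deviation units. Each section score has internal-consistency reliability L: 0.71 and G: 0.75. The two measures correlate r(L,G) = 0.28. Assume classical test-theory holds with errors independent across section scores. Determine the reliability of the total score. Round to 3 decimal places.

0.789

Var(L+G) = 2 + 2·[0.28] = 2 + 0.56 = 2.56.
With uncorrelated errors the cross-covariances are all true-score covariance, so they carry over unchanged; only the diagonal terms shrink to ρᵢσᵢ².
True-score variance = [0.71 + 0.75] + 0.56 = 1.46 + 0.56 = 2.02.
Reliability = 2.02 / 2.56 = 0.789.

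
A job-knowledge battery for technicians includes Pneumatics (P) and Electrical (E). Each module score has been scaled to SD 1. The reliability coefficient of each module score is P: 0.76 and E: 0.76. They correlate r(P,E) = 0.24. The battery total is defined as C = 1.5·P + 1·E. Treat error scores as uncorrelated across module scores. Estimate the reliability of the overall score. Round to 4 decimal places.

Var(C) = 1.5² + 1 + 2·[1.5·0.24] = 3.25 + 0.72 = 3.97.
Because errors are independent across components, Cov(Tᵢ,Tⱼ) = Cov(Xᵢ,Xⱼ); the off-diagonal part of the true-score variance is the same as above.
True-score variance = [1.5²·0.76 + 0.76] + 0.72 = 2.47 + 0.72 = 3.19.
Reliability = 3.19 / 3.97 = 0.8035.

0.8035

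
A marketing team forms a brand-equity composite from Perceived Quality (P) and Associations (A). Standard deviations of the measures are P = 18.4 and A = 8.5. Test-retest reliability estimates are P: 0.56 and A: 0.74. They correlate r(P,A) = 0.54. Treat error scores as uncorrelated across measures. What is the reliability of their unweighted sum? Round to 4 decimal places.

Var(P+A) = 18.4² + 8.5² + 2·[18.4·8.5·0.54] = 410.81 + 168.912 = 579.722.
Because errors are independent across components, Cov(Tᵢ,Tⱼ) = Cov(Xᵢ,Xⱼ); the off-diagonal part of the true-score variance is the same as above.
True-score variance = [18.4²·0.56 + 8.5²·0.74] + 168.912 = 243.059 + 168.912 = 411.971.
Reliability = 411.971 / 579.722 = 0.7106.

0.7106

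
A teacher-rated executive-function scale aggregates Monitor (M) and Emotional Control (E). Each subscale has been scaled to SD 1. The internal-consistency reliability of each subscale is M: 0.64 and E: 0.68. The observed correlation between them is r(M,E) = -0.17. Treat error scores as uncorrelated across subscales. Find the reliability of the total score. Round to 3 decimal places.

Var(M+E) = 2 + 2·[(-0.17)] = 2 − 0.34 = 1.66.
Under uncorrelated errors the observed covariances equal the true-score covariances, so only the own-variance terms attenuate.
True-score variance = [0.64 + 0.68] − 0.34 = 1.32 − 0.34 = 0.98.
Reliability = 0.98 / 1.66 = 0.590.

0.590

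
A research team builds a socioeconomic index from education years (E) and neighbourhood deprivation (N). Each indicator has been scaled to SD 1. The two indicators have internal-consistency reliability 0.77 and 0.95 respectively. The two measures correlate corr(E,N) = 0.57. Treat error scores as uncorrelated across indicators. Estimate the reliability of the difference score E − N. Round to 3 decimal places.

Var(E−N) = 1 + 1 − 2·0.57 = 2 − 1.14 = 0.86.
Under uncorrelated errors the observed covariances equal the true-score covariances, so only the own-variance terms attenuate.
True-score variance = [0.77 + 0.95] − 1.14 = 1.72 − 1.14 = 0.58.
Reliability = 0.58 / 0.86 = 0.674.

0.674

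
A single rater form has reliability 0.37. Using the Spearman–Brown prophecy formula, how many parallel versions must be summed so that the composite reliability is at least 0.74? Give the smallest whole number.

5

k ≥ ρ*(1−ρ₁)/(ρ₁(1−ρ*)) = 0.74·0.63 / (0.37·0.26) = 4.846.
Smallest integer k = 5.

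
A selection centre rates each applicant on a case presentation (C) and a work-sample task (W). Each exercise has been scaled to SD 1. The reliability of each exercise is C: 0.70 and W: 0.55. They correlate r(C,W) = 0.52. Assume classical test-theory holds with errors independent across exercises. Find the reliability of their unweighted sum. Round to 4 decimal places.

Var(C+W) = 2 + 2·[0.52] = 2 + 1.04 = 3.04.
Under uncorrelated errors the observed covariances equal the true-score covariances, so only the own-variance terms attenuate.
True-score variance = [0.70 + 0.55] + 1.04 = 1.25 + 1.04 = 2.29.
Reliability = 2.29 / 3.04 = 0.7533.

0.7533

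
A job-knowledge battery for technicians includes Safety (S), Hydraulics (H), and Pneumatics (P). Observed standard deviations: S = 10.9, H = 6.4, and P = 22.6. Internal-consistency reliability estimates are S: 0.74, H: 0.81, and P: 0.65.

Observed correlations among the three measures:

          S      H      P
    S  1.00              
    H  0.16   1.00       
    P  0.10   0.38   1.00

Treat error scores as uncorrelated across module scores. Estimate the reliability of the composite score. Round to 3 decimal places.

Var(S+H+P) = 10.9² + 6.4² + 22.6² + 2·[10.9·6.4·0.16 + 10.9·22.6·0.10 + 6.4·22.6·0.38] = 670.53 + 181.518 = 852.048.
Because errors are independent across components, Cov(Tᵢ,Tⱼ) = Cov(Xᵢ,Xⱼ); the off-diagonal part of the true-score variance is the same as above.
True-score variance = [10.9²·0.74 + 6.4²·0.81 + 22.6²·0.65] + 181.518 = 453.091 + 181.518 = 634.609.
Reliability = 634.609 / 852.048 = 0.745.

0.745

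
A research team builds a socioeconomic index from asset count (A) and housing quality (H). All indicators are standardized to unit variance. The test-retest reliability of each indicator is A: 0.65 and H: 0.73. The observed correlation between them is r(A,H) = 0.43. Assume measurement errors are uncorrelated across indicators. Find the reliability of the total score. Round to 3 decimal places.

Var(A+H) = 2 + 2·[0.43] = 2 + 0.86 = 2.86.
With uncorrelated errors the cross-covariances are all true-score covariance, so they carry over unchanged; only the diagonal terms shrink to ρᵢσᵢ².
True-score variance = [0.65 + 0.73] + 0.86 = 1.38 + 0.86 = 2.24.
Reliability = 2.24 / 2.86 = 0.783.

0.783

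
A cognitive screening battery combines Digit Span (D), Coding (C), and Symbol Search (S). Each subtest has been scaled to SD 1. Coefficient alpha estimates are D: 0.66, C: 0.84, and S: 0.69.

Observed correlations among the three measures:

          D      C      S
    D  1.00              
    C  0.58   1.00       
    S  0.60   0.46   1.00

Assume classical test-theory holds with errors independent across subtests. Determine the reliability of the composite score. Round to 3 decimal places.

0.871

Var(D+C+S) = 3 + 2·[0.58 + 0.60 + 0.46] = 3 + 3.28 = 6.28.
With uncorrelated errors the cross-covariances are all true-score covariance, so they carry over unchanged; only the diagonal terms shrink to ρᵢσᵢ².
True-score variance = [0.66 + 0.84 + 0.69] + 3.28 = 2.19 + 3.28 = 5.47.
Reliability = 5.47 / 6.28 = 0.871.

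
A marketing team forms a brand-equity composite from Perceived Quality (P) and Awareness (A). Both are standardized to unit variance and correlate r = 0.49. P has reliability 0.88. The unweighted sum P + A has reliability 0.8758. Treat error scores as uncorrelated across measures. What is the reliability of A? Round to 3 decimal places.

Var(P+A) = 2 + 2·0.49 = 2.980.
True-score variance = ρ_P + ρ_A + 2·0.49, so 0.8758 = (0.88 + ρ_A + 0.98) / 2.980.
ρ_A = 0.8758·2.980 − 0.88 − 0.98 = 0.750.

0.750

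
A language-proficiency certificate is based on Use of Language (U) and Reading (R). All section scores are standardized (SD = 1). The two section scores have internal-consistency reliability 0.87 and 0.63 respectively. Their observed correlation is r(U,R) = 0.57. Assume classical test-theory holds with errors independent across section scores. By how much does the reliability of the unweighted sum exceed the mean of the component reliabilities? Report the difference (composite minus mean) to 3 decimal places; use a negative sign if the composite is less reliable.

0.091

Var(sum) = 2 + 1.14 = 3.14; true-score variance = 1.5 + 1.14 = 2.64; composite reliability = 0.8408.
Mean component reliability = 0.7500.
Difference = 0.8408 − 0.7500 = 0.091.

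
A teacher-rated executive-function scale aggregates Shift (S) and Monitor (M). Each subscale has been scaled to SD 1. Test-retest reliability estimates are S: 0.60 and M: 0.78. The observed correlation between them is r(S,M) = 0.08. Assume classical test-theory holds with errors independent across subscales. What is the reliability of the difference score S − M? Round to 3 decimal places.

Var(S−M) = 1 + 1 − 2·0.08 = 2 − 0.16 = 1.84.
Because errors are independent across components, Cov(Tᵢ,Tⱼ) = Cov(Xᵢ,Xⱼ); the off-diagonal part of the true-score variance is the same as above.
True-score variance = [0.60 + 0.78] − 0.16 = 1.38 − 0.16 = 1.22.
Reliability = 1.22 / 1.84 = 0.663.

0.663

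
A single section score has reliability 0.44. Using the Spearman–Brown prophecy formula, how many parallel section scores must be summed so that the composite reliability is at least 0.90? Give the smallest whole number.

12

k ≥ ρ*(1−ρ₁)/(ρ₁(1−ρ*)) = 0.90·0.56 / (0.44·0.10) = 11.455.
Smallest integer k = 12.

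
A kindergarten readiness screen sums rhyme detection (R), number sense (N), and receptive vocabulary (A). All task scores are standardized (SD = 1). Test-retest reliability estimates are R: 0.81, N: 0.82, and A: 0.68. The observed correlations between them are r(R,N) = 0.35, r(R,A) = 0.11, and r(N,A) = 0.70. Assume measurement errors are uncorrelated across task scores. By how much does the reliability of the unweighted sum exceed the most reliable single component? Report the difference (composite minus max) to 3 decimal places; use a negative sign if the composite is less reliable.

Var(sum) = 3 + 2.32 = 5.32; true-score variance = 2.31 + 2.32 = 4.63; composite reliability = 0.8703.
Max component reliability = 0.8200.
Difference = 0.8703 − 0.8200 = 0.050.

0.050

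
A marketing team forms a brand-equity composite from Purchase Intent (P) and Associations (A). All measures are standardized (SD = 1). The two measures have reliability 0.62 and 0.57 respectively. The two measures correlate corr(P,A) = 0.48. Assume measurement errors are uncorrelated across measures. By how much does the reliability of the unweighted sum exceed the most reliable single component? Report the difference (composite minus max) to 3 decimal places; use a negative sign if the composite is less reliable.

Var(sum) = 2 + 0.96 = 2.96; true-score variance = 1.19 + 0.96 = 2.15; composite reliability = 0.7264.
Max component reliability = 0.6200.
Difference = 0.7264 − 0.6200 = 0.106.

0.106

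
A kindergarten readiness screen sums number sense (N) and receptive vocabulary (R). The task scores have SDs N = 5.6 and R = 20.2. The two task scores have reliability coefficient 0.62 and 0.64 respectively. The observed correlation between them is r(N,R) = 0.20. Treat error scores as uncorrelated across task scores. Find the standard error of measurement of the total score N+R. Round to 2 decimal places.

12.60

Var(total) = 439.4 + 45.248 = 484.648.
True-score variance = 280.589 + 45.248 = 325.837, so reliability = 0.6723.
Error variance = 484.648 − 325.837 = 158.811; SEM = √158.811 = 12.60.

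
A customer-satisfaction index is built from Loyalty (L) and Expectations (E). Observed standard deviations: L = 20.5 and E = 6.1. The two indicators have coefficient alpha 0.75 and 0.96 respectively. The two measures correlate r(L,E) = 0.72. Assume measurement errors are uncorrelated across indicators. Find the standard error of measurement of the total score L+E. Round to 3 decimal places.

10.322

Var(total) = 457.46 + 180.072 = 637.532.
True-score variance = 350.909 + 180.072 = 530.981, so reliability = 0.8329.
Error variance = 637.532 − 530.981 = 106.551; SEM = √106.551 = 10.322.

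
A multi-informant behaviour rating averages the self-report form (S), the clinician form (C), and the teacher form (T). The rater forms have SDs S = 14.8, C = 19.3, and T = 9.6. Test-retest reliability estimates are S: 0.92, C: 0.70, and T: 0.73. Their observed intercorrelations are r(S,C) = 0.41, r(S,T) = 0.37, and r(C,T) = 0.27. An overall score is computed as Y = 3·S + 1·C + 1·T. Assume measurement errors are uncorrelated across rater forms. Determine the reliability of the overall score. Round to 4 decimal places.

Var(Y) = 3²·14.8² + 19.3² + 9.6² + 2·[3·14.8·19.3·0.41 + 3·14.8·9.6·0.37 + 19.3·9.6·0.27] = 2436.01 + 1118.14 = 3554.15.
Under uncorrelated errors the observed covariances equal the true-score covariances, so only the own-variance terms attenuate.
True-score variance = [3²·14.8²·0.92 + 19.3²·0.70 + 9.6²·0.73] + 1118.14 = 2141.67 + 1118.14 = 3259.81.
Reliability = 3259.81 / 3554.15 = 0.9172.

0.9172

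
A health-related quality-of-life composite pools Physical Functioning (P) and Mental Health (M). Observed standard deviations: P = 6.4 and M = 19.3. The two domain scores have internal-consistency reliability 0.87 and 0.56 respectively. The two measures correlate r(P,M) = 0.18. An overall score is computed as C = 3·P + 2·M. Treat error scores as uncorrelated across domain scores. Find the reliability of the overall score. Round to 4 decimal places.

Var(C) = 3²·6.4² + 2²·19.3² + 2·[6·6.4·19.3·0.18] = 1858.6 + 266.803 = 2125.4.
With uncorrelated errors the cross-covariances are all true-score covariance, so they carry over unchanged; only the diagonal terms shrink to ρᵢσᵢ².
True-score variance = [3²·6.4²·0.87 + 2²·19.3²·0.56] + 266.803 = 1155.09 + 266.803 = 1421.9.
Reliability = 1421.9 / 2125.4 = 0.6690.

0.6690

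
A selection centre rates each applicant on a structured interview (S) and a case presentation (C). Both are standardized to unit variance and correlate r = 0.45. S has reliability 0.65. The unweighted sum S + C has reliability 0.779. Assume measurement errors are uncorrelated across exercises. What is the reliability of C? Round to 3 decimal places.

Var(S+C) = 2 + 2·0.45 = 2.900.
True-score variance = ρ_S + ρ_C + 2·0.45, so 0.779 = (0.65 + ρ_C + 0.90) / 2.900.
ρ_C = 0.779·2.900 − 0.65 − 0.90 = 0.709.

0.709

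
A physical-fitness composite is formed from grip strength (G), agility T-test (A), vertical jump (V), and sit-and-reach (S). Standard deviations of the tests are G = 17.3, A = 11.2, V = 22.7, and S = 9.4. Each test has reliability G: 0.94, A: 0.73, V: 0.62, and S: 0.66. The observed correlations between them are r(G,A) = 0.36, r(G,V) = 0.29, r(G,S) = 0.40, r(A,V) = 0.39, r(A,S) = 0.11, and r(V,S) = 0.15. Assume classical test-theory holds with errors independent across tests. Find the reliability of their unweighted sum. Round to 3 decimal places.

Var(G+A+V+S) = 17.3² + 11.2² + 22.7² + 9.4² + 2·[17.3·11.2·0.36 + 17.3·22.7·0.29 + 17.3·9.4·0.40 + 11.2·22.7·0.39 + 11.2·9.4·0.11 + 22.7·9.4·0.15] = 1028.38 + 782.858 = 1811.24.
Because errors are independent across components, Cov(Tᵢ,Tⱼ) = Cov(Xᵢ,Xⱼ); the off-diagonal part of the true-score variance is the same as above.
True-score variance = [17.3²·0.94 + 11.2²·0.73 + 22.7²·0.62 + 9.4²·0.66] + 782.858 = 750.701 + 782.858 = 1533.56.
Reliability = 1533.56 / 1811.24 = 0.847.

0.847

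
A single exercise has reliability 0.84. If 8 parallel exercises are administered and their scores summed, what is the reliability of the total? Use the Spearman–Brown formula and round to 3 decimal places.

0.977

ρ_k = kρ / (1 + (k−1)ρ) = 8·0.84 / (1 + 7·0.84) = 6.720 / 6.880 = 0.977.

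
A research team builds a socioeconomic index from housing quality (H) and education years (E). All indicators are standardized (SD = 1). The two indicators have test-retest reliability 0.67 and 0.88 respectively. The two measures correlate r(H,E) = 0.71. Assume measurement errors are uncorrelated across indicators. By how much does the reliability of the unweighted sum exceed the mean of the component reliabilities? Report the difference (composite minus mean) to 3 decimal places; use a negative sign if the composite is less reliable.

0.093

Var(sum) = 2 + 1.42 = 3.42; true-score variance = 1.55 + 1.42 = 2.97; composite reliability = 0.8684.
Mean component reliability = 0.7750.
Difference = 0.8684 − 0.7750 = 0.093.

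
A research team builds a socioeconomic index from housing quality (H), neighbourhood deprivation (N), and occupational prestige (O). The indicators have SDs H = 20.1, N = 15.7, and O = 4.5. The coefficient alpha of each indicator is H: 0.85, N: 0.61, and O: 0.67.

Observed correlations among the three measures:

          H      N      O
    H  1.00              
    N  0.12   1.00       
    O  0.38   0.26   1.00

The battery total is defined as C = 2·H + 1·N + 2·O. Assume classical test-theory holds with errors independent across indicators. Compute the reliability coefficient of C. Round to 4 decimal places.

Var(C) = 2²·20.1² + 15.7² + 2²·4.5² + 2·[2·20.1·15.7·0.12 + 4·20.1·4.5·0.38 + 2·15.7·4.5·0.26] = 1943.53 + 499.918 = 2443.45.
Under uncorrelated errors the observed covariances equal the true-score covariances, so only the own-variance terms attenuate.
True-score variance = [2²·20.1²·0.85 + 15.7²·0.61 + 2²·4.5²·0.67] + 499.918 = 1578.26 + 499.918 = 2078.18.
Reliability = 2078.18 / 2443.45 = 0.8505.

0.8505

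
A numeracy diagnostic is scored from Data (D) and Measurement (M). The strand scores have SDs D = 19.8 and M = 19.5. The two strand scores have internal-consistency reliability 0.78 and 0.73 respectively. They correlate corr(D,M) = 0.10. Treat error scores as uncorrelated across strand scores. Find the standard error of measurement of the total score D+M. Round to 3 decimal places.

13.745

Var(total) = 772.29 + 77.22 = 849.51.
True-score variance = 583.374 + 77.22 = 660.594, so reliability = 0.7776.
Error variance = 849.51 − 660.594 = 188.916; SEM = √188.916 = 13.745.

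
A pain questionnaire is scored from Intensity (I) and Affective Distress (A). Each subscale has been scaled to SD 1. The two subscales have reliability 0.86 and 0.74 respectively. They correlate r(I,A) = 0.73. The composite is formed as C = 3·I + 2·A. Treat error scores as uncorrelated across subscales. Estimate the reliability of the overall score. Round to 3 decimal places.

Var(C) = 3² + 2² + 2·[6·0.73] = 13 + 8.76 = 21.76.
Because errors are independent across components, Cov(Tᵢ,Tⱼ) = Cov(Xᵢ,Xⱼ); the off-diagonal part of the true-score variance is the same as above.
True-score variance = [3²·0.86 + 2²·0.74] + 8.76 = 10.7 + 8.76 = 19.46.
Reliability = 19.46 / 21.76 = 0.894.

0.894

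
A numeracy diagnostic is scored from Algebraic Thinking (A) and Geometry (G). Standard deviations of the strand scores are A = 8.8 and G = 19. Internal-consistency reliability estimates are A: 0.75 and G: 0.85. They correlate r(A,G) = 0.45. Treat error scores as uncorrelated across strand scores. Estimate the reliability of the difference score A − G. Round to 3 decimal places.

0.745

Var(A−G) = 8.8² + 19² − 2·8.8·19·0.45 = 438.44 − 150.48 = 287.96.
With uncorrelated errors the cross-covariances are all true-score covariance, so they carry over unchanged; only the diagonal terms shrink to ρᵢσᵢ².
True-score variance = [8.8²·0.75 + 19²·0.85] − 150.48 = 364.93 − 150.48 = 214.45.
Reliability = 214.45 / 287.96 = 0.745.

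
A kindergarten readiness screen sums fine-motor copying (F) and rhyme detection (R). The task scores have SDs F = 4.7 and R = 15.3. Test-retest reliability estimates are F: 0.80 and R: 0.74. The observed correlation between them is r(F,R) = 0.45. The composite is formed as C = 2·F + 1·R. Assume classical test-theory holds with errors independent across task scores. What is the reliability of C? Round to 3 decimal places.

Var(C) = 2²·4.7² + 15.3² + 2·[2·4.7·15.3·0.45] = 322.45 + 129.438 = 451.888.
Under uncorrelated errors the observed covariances equal the true-score covariances, so only the own-variance terms attenuate.
True-score variance = [2²·4.7²·0.80 + 15.3²·0.74] + 129.438 = 243.915 + 129.438 = 373.353.
Reliability = 373.353 / 451.888 = 0.826.

0.826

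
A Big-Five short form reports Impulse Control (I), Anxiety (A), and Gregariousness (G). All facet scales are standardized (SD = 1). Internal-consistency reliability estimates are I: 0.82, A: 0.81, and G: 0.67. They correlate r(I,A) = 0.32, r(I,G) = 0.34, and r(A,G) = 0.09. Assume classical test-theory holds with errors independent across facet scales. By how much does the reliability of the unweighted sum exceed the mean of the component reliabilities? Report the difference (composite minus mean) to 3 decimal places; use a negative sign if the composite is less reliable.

0.078

Var(sum) = 3 + 1.5 = 4.5; true-score variance = 2.3 + 1.5 = 3.8; composite reliability = 0.8444.
Mean component reliability = 0.7667.
Difference = 0.8444 − 0.7667 = 0.078.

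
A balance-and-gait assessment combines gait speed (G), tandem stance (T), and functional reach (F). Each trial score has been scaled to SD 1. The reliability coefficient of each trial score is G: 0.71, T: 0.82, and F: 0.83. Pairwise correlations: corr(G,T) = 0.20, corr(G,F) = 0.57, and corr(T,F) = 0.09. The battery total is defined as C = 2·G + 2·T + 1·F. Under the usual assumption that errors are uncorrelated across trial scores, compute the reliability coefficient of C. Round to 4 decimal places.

0.8452

Var(C) = 2² + 2² + 1 + 2·[4·0.20 + 2·0.57 + 2·0.09] = 9 + 4.24 = 13.24.
With uncorrelated errors the cross-covariances are all true-score covariance, so they carry over unchanged; only the diagonal terms shrink to ρᵢσᵢ².
True-score variance = [2²·0.71 + 2²·0.82 + 0.83] + 4.24 = 6.95 + 4.24 = 11.19.
Reliability = 11.19 / 13.24 = 0.8452.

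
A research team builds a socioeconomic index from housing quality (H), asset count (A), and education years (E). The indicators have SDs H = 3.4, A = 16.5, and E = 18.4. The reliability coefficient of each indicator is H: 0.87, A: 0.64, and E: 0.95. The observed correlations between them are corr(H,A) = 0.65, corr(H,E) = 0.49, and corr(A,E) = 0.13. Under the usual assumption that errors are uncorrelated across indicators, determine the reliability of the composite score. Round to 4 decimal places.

0.8606

Var(H+A+E) = 3.4² + 16.5² + 18.4² + 2·[3.4·16.5·0.65 + 3.4·18.4·0.49 + 16.5·18.4·0.13] = 622.37 + 213.175 = 835.545.
With uncorrelated errors the cross-covariances are all true-score covariance, so they carry over unchanged; only the diagonal terms shrink to ρᵢσᵢ².
True-score variance = [3.4²·0.87 + 16.5²·0.64 + 18.4²·0.95] + 213.175 = 505.929 + 213.175 = 719.104.
Reliability = 719.104 / 835.545 = 0.8606.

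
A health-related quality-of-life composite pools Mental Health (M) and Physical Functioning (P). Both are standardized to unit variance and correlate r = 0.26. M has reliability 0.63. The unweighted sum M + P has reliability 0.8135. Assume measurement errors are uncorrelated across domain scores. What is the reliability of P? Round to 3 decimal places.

0.900

Var(M+P) = 2 + 2·0.26 = 2.520.
True-score variance = ρ_M + ρ_P + 2·0.26, so 0.8135 = (0.63 + ρ_P + 0.52) / 2.520.
ρ_P = 0.8135·2.520 − 0.63 − 0.52 = 0.900.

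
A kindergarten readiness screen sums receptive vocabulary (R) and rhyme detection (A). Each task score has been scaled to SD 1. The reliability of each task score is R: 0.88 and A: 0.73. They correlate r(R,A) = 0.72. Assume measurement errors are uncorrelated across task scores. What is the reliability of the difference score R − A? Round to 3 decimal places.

0.304

Var(R−A) = 1 + 1 − 2·0.72 = 2 − 1.44 = 0.56.
Under uncorrelated errors the observed covariances equal the true-score covariances, so only the own-variance terms attenuate.
True-score variance = [0.88 + 0.73] − 1.44 = 1.61 − 1.44 = 0.17.
Reliability = 0.17 / 0.56 = 0.304.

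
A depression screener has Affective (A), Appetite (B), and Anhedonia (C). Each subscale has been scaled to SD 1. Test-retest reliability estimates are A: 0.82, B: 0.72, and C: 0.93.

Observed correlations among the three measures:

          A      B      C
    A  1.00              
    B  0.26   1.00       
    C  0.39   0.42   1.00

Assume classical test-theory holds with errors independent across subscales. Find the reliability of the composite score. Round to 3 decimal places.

Var(A+B+C) = 3 + 2·[0.26 + 0.39 + 0.42] = 3 + 2.14 = 5.14.
Under uncorrelated errors the observed covariances equal the true-score covariances, so only the own-variance terms attenuate.
True-score variance = [0.82 + 0.72 + 0.93] + 2.14 = 2.47 + 2.14 = 4.61.
Reliability = 4.61 / 5.14 = 0.897.

0.897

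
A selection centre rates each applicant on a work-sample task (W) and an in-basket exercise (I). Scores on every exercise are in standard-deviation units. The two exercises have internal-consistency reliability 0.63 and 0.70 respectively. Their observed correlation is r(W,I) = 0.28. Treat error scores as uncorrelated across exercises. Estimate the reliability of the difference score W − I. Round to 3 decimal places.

0.535

Var(W−I) = 1 + 1 − 2·0.28 = 2 − 0.56 = 1.44.
With uncorrelated errors the cross-covariances are all true-score covariance, so they carry over unchanged; only the diagonal terms shrink to ρᵢσᵢ².
True-score variance = [0.63 + 0.70] − 0.56 = 1.33 − 0.56 = 0.77.
Reliability = 0.77 / 1.44 = 0.535.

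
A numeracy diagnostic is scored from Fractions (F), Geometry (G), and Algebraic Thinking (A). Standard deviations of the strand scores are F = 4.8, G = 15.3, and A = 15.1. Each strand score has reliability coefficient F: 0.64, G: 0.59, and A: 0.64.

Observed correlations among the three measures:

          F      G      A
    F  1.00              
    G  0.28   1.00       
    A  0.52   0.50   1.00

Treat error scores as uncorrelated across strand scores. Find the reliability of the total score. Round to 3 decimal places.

0.776

Var(F+G+A) = 4.8² + 15.3² + 15.1² + 2·[4.8·15.3·0.28 + 4.8·15.1·0.52 + 15.3·15.1·0.50] = 485.14 + 347.536 = 832.676.
Because errors are independent across components, Cov(Tᵢ,Tⱼ) = Cov(Xᵢ,Xⱼ); the off-diagonal part of the true-score variance is the same as above.
True-score variance = [4.8²·0.64 + 15.3²·0.59 + 15.1²·0.64] + 347.536 = 298.785 + 347.536 = 646.321.
Reliability = 646.321 / 832.676 = 0.776.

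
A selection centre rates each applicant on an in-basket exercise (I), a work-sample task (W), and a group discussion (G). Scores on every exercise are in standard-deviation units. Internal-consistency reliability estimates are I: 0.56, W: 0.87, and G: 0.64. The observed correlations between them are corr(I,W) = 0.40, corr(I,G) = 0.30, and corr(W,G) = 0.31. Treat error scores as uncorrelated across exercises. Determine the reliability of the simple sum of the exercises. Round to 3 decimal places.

0.815

Var(I+W+G) = 3 + 2·[0.40 + 0.30 + 0.31] = 3 + 2.02 = 5.02.
With uncorrelated errors the cross-covariances are all true-score covariance, so they carry over unchanged; only the diagonal terms shrink to ρᵢσᵢ².
True-score variance = [0.56 + 0.87 + 0.64] + 2.02 = 2.07 + 2.02 = 4.09.
Reliability = 4.09 / 5.02 = 0.815.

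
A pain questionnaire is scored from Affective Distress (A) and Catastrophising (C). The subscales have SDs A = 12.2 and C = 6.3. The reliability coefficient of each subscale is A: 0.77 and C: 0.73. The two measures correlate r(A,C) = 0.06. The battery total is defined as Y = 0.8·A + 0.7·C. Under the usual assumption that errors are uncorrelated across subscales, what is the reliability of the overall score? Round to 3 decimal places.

0.773

Var(Y) = 0.8²·12.2² + 0.7²·6.3² + 2·[0.56·12.2·6.3·0.06] = 114.706 + 5.16499 = 119.871.
With uncorrelated errors the cross-covariances are all true-score covariance, so they carry over unchanged; only the diagonal terms shrink to ρᵢσᵢ².
True-score variance = [0.8²·12.2²·0.77 + 0.7²·6.3²·0.73] + 5.16499 = 87.5455 + 5.16499 = 92.7105.
Reliability = 92.7105 / 119.871 = 0.773.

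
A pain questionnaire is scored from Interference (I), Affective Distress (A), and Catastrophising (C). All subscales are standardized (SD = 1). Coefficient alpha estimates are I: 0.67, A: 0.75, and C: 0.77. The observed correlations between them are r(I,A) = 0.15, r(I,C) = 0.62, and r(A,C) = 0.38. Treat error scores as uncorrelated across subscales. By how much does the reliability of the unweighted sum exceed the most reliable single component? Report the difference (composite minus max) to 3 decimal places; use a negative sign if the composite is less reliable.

0.077

Var(sum) = 3 + 2.3 = 5.3; true-score variance = 2.19 + 2.3 = 4.49; composite reliability = 0.8472.
Max component reliability = 0.7700.
Difference = 0.8472 − 0.7700 = 0.077.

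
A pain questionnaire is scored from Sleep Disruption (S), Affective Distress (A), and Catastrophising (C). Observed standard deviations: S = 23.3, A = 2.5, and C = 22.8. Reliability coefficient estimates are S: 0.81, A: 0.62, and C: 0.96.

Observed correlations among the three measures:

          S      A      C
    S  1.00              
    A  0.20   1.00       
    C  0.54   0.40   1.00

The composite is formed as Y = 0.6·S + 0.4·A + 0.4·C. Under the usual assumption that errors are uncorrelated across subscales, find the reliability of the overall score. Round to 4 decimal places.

Var(Y) = 0.6²·23.3² + 0.4²·2.5² + 0.4²·22.8² + 2·[0.24·23.3·2.5·0.20 + 0.24·23.3·22.8·0.54 + 0.16·2.5·22.8·0.40] = 279.615 + 150.585 = 430.2.
With uncorrelated errors the cross-covariances are all true-score covariance, so they carry over unchanged; only the diagonal terms shrink to ρᵢσᵢ².
True-score variance = [0.6²·23.3²·0.81 + 0.4²·2.5²·0.62 + 0.4²·22.8²·0.96] + 150.585 = 238.774 + 150.585 = 389.36.
Reliability = 389.36 / 430.2 = 0.9051.

0.9051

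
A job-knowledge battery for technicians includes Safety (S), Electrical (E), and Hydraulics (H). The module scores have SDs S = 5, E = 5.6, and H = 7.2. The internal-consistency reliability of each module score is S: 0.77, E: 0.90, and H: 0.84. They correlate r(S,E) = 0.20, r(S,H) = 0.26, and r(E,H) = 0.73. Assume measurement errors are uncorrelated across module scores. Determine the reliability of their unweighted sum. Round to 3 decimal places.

Var(S+E+H) = 5² + 5.6² + 7.2² + 2·[5·5.6·0.20 + 5·7.2·0.26 + 5.6·7.2·0.73] = 108.2 + 88.7872 = 196.987.
Under uncorrelated errors the observed covariances equal the true-score covariances, so only the own-variance terms attenuate.
True-score variance = [5²·0.77 + 5.6²·0.90 + 7.2²·0.84] + 88.7872 = 91.0196 + 88.7872 = 179.807.
Reliability = 179.807 / 196.987 = 0.913.

0.913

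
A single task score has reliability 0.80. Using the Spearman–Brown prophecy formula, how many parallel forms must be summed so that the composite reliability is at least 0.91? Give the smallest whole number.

k ≥ ρ*(1−ρ₁)/(ρ₁(1−ρ*)) = 0.91·0.20 / (0.80·0.09) = 2.528.
Smallest integer k = 3.

3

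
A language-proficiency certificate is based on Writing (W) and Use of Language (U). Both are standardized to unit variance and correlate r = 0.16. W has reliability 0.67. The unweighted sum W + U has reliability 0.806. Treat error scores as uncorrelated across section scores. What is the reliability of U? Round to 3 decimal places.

Var(W+U) = 2 + 2·0.16 = 2.320.
True-score variance = ρ_W + ρ_U + 2·0.16, so 0.806 = (0.67 + ρ_U + 0.32) / 2.320.
ρ_U = 0.806·2.320 − 0.67 − 0.32 = 0.880.

0.880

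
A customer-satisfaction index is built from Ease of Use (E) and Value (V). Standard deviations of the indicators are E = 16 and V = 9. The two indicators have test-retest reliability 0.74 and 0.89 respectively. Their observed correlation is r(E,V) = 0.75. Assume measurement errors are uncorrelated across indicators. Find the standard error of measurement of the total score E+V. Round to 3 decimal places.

8.687

Var(total) = 337 + 216 = 553.
True-score variance = 261.53 + 216 = 477.53, so reliability = 0.8635.
Error variance = 553 − 477.53 = 75.47; SEM = √75.47 = 8.687.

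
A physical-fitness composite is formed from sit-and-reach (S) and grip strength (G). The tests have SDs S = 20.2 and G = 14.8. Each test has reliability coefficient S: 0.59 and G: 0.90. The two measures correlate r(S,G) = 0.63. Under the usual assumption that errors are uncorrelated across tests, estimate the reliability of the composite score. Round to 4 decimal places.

0.8115

Var(S+G) = 20.2² + 14.8² + 2·[20.2·14.8·0.63] = 627.08 + 376.69 = 1003.77.
Under uncorrelated errors the observed covariances equal the true-score covariances, so only the own-variance terms attenuate.
True-score variance = [20.2²·0.59 + 14.8²·0.90] + 376.69 = 437.88 + 376.69 = 814.569.
Reliability = 814.569 / 1003.77 = 0.8115.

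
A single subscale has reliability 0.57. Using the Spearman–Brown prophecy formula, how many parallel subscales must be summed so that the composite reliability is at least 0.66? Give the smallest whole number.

k ≥ ρ*(1−ρ₁)/(ρ₁(1−ρ*)) = 0.66·0.43 / (0.57·0.34) = 1.464.
Smallest integer k = 2.

2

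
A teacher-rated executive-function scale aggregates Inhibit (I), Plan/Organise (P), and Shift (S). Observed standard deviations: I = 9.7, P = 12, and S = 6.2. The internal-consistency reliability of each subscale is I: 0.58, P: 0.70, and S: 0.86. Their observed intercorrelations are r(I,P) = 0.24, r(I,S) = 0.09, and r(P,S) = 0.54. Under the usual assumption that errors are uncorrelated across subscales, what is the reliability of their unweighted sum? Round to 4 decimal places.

Var(I+P+S) = 9.7² + 12² + 6.2² + 2·[9.7·12·0.24 + 9.7·6.2·0.09 + 12·6.2·0.54] = 276.53 + 147.049 = 423.579.
Under uncorrelated errors the observed covariances equal the true-score covariances, so only the own-variance terms attenuate.
True-score variance = [9.7²·0.58 + 12²·0.70 + 6.2²·0.86] + 147.049 = 188.431 + 147.049 = 335.48.
Reliability = 335.48 / 423.579 = 0.7920.

0.7920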